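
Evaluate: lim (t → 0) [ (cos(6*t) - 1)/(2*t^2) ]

-9

Direct substitution gives 0/0.
Apply L'Hôpital: lim (-6*sin(6*t))/(4*t), still 0/0.
After 2 applications of L'Hôpital's rule the quotient is (-36*cos(6*t))/(4); substituting t = 0 gives -9.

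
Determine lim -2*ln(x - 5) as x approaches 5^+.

∞

As x → 5⁺, x - 5 → 0⁺ and ln(x - 5) → −∞.
Multiplying by -2 gives ∞.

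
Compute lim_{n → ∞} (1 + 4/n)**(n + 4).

Write it as [(1 + 4/n)^n]^(1) · (1 + 4/n)^(4). The bracketed term tends to e^(4) and the second factor to 1, so the limit is e^(4).

e^(4)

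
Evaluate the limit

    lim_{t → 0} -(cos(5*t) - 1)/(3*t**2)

Direct substitution gives 0/0.
Apply L'Hôpital: lim (-5*sin(5*t))/(-6*t), still 0/0.
After 2 applications of L'Hôpital's rule the quotient is (-25*cos(5*t))/(-6); substituting t = 0 gives 25/6.

25/6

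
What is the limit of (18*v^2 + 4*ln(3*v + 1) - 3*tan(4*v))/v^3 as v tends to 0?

-28

Substitution gives 0/0 (the numerator vanishes to order 3).
Expand each term to order v^3: the coefficient of v^3 in -3·tan(4v) is -64 and in 4·ln(1 + 3v) is 36.
Lower-order terms cancel with the polynomial part, so the numerator is (-28)·v^3 + o(v^3), and the limit is (-28)/(1) = -28.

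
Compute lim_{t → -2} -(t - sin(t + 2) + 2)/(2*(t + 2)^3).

Direct substitution gives 0/0.
Apply L'Hôpital: lim (1 - cos(t + 2))/(-6*(t + 2)^2), still 0/0.
Apply L'Hôpital: lim (sin(t + 2))/(-12*t - 24), still 0/0.
After 3 applications of L'Hôpital's rule the quotient is (cos(t + 2))/(-12); substituting t = -2 gives -1/12.

-1/12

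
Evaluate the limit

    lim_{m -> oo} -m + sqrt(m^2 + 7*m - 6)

7/2

An ∞ − ∞ form. Rationalising with the conjugate, the difference becomes (7m - 6) / (√(m^2 + 7*m - 6) + m).
For large m the denominator behaves like 2·m, so the quotient tends to 7/2 = 7/2.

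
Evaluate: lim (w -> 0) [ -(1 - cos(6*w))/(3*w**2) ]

-6

Substitution gives 0/0.
Use (1 − cos u)/u² → 1/2 with u = 6w: the limit is 6²/(2·(-3)) = -6.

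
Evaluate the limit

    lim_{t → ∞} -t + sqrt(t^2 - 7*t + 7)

An ∞ − ∞ form. Rationalising with the conjugate, the difference becomes (-7t + 7) / (√(t^2 - 7*t + 7) + t).
For large t the denominator behaves like 2·t, so the quotient tends to -7/2 = -7/2.

-7/2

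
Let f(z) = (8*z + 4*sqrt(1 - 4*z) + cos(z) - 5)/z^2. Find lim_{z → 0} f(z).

-17/2

Substitution gives 0/0; apply L'Hôpital's rule 2 times.
After differentiating numerator and denominator 2 times the quotient is (-cos(z) - 16/(1 - 4*z)^(3/2))/(2); at z = 0 this is -17/2.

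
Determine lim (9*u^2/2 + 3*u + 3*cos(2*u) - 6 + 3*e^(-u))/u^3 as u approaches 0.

-1/2

Substitution gives 0/0 (the numerator vanishes to order 3).
Expand each term to order u^3: the coefficient of u^3 in 3·e^(-u) is -1/2 and in 3·cos(2u) is 0.
Lower-order terms cancel with the polynomial part, so the numerator is (-1/2)·u^3 + o(u^3), and the limit is (-1/2)/(1) = -1/2.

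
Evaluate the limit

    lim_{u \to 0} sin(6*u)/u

6

Substitution gives 0/0.
Write it as (6)·sin(6u)/(6u); since sin(θ)/θ → 1, the limit is 6.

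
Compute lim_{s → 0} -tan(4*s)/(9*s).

-4/9

Substitution gives 0/0.
Since tan(u)/u → 1 as u → 0, tan(4s)/(4s) → 1 and the limit is 4/(-9) = -4/9.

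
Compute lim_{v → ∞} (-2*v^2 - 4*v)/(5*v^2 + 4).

Numerator and denominator both have degree 2.
Dividing every term by v^2, all lower-order terms vanish and the limit is the ratio of leading coefficients, -2/(5) = -2/5.

-2/5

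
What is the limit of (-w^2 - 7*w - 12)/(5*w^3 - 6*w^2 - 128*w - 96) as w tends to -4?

1/160

At w = -4 both the top and bottom vanish — a removable singularity. Factoring out (w + 4) from each leaves (-w - 3)/(5*w^2 - 26*w - 24), which at w = -4 equals 1/160.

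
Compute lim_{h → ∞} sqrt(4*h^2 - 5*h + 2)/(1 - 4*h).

For large |h|, √(4*h^2 - 5*h + 2) ≈ √4·|h| and the denominator ≈ -4h.
Since h → +∞, |h| = h, giving √4/(-4) = -1/2.

-1/2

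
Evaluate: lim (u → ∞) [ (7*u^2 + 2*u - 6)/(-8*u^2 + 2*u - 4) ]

-7/8

Numerator and denominator both have degree 2.
Dividing every term by u^2, all lower-order terms vanish and the limit is the ratio of leading coefficients, 7/(-8) = -7/8.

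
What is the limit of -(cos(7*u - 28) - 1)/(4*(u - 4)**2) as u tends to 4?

Direct substitution gives 0/0.
Apply L'Hôpital: lim (-7*sin(7*u - 28))/(32 - 8*u), still 0/0.
After 2 applications of L'Hôpital's rule the quotient is (-49*cos(7*u - 28))/(-8); substituting u = 4 gives 49/8.

49/8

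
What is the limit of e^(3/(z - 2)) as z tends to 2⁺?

As z → 2⁺, 3/(z - 2) → +∞, so e^(3/(z - 2)) → ∞.

∞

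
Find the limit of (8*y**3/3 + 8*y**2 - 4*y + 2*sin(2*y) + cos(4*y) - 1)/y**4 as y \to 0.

32/3

Substitution gives 0/0; apply L'Hôpital's rule 4 times.
After differentiating numerator and denominator 4 times the quotient is (32*sin(2*y) + 256*cos(4*y))/(24); at y = 0 this is 32/3.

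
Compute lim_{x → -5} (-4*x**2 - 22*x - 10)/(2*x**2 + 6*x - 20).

-9/7

Since x = -5 makes numerator and denominator zero, (x + 5) divides both.
Cancelling it gives (-4*x - 2)/(2*x - 4); now plug in x = -5 to get -9/7.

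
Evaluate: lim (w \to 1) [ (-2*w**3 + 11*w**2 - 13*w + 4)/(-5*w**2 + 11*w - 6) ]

3

Direct substitution gives 0/0, so factor. Both numerator and denominator have (w - 1) as a factor.
After cancelling, the expression reduces to (-2*w^2 + 9*w - 4)/(6 - 5*w).
Substituting w = 1 gives 3.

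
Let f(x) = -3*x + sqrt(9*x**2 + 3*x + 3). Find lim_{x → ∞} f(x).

1/2

An ∞ − ∞ form. Rationalising with the conjugate, the difference becomes (3x + 3) / (√(9*x^2 + 3*x + 3) + 3x).
For large x the denominator behaves like 2·3x, so the quotient tends to 3/6 = 1/2.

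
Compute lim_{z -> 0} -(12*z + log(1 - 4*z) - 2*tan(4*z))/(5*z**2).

Substitution gives 0/0; apply L'Hôpital's rule 2 times.
After differentiating numerator and denominator 2 times the quotient is (-64*tan(4*z)/cos(4*z)^2 - 16/(4*z - 1)^2)/(-10); at z = 0 this is 8/5.

8/5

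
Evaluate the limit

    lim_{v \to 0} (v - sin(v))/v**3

1/6

Direct substitution gives 0/0.
Apply L'Hôpital: lim (1 - cos(v))/(3*v^2), still 0/0.
Apply L'Hôpital: lim (sin(v))/(6*v), still 0/0.
After 3 applications of L'Hôpital's rule the quotient is (cos(v))/(6); substituting v = 0 gives 1/6.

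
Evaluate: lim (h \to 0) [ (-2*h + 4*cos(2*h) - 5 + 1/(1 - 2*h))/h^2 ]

-4

Substitution gives 0/0 (the numerator vanishes to order 2).
Expand each term to order h^2: the coefficient of h^2 in 4·cos(2h) is -8 and in 1/(1 - 2h) is 4.
Lower-order terms cancel with the polynomial part, so the numerator is (-4)·h^2 + o(h^2), and the limit is (-4)/(1) = -4.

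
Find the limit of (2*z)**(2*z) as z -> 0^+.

1

Base → 0⁺ and exponent → 0⁺: a 0^0 form.
Take logs: 2z·ln(2z). This is 0·(−∞); rewriting as ln(2z)/(1/(2z)) and applying L'Hôpital gives 0.
Hence the limit is e^0 = 1.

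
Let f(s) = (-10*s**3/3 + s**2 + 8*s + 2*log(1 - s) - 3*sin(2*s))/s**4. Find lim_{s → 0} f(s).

-1/2

Substitution gives 0/0; apply L'Hôpital's rule 4 times.
After differentiating numerator and denominator 4 times the quotient is (-48*sin(2*s) - 12/(s - 1)^4)/(24); at s = 0 this is -1/2.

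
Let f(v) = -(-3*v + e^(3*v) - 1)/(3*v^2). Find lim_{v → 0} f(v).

Direct substitution gives 0/0.
Apply L'Hôpital: lim (3*e^(3*v) - 3)/(-6*v), still 0/0.
After 2 applications of L'Hôpital's rule the quotient is (9*e^(3*v))/(-6); substituting v = 0 gives -3/2.

-3/2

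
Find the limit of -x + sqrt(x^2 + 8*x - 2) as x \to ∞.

4

An ∞ − ∞ form. Rationalising with the conjugate, the difference becomes (8x - 2) / (√(x^2 + 8*x - 2) + x).
For large x the denominator behaves like 2·x, so the quotient tends to 8/2 = 4.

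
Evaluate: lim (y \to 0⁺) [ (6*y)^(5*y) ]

Base → 0⁺ and exponent → 0⁺: a 0^0 form.
Take logs: 5y·ln(6y). This is 0·(−∞); rewriting as ln(6y)/(1/(5y)) and applying L'Hôpital gives 0.
Hence the limit is e^0 = 1.

1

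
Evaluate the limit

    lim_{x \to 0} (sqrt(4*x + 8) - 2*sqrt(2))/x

√(2)/2

A 0/0 form; rationalise with √(8 + 4x) + √8. This collapses the numerator to 4x, leaving 4/(√(8 + 4x) + √8) → 4/(2√8) = √(2)/2.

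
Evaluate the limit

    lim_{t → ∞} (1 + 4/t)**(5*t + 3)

e^(20)

Write it as [(1 + 4/t)^t]^(5) · (1 + 4/t)^(3). The bracketed term tends to e^(4) and the second factor to 1, so the limit is e^(20).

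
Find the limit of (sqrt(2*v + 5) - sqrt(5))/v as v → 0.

A 0/0 form; rationalise with √(5 + 2v) + √5. This collapses the numerator to 2v, leaving 2/(√(5 + 2v) + √5) → 2/(2√5) = √(5)/5.

√(5)/5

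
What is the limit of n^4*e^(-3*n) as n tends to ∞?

Write as n^4/e^{3n}, an ∞/∞ form.
Exponential growth dominates any polynomial, so repeated L'Hôpital (or the standard result) gives 0.

0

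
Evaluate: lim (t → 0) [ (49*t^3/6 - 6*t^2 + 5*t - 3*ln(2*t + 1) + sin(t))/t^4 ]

Substitution gives 0/0 (the numerator vanishes to order 4).
Expand each term to order t^4: the coefficient of t^4 in -3·ln(1 + 2t) is 12 and in sin(t) is 0.
Lower-order terms cancel with the polynomial part, so the numerator is (12)·t^4 + o(t^4), and the limit is (12)/(1) = 12.

12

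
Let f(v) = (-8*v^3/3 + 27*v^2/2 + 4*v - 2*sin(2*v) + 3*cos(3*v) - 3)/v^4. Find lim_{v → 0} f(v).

Substitution gives 0/0; apply L'Hôpital's rule 4 times.
After differentiating numerator and denominator 4 times the quotient is (-32*sin(2*v) + 243*cos(3*v))/(24); at v = 0 this is 81/8.

81/8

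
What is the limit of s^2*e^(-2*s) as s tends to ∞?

0

Write as s^2/e^{2s}, an ∞/∞ form.
Exponential growth dominates any polynomial, so repeated L'Hôpital (or the standard result) gives 0.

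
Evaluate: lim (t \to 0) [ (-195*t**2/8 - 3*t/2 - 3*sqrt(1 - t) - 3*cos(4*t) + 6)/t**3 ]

Substitution gives 0/0 (the numerator vanishes to order 3).
Expand each term to order t^3: the coefficient of t^3 in -3·√(1 - t) is 3/16 and in -3·cos(4t) is 0.
Lower-order terms cancel with the polynomial part, so the numerator is (3/16)·t^3 + o(t^3), and the limit is (3/16)/(1) = 3/16.

3/16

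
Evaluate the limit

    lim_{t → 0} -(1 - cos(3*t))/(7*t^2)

Substitution gives 0/0.
Use (1 − cos u)/u² → 1/2 with u = 3t: the limit is 3²/(2·(-7)) = -9/14.

-9/14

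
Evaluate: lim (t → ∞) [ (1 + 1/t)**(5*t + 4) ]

Write it as [(1 + 1/t)^t]^(5) · (1 + 1/t)^(4). The bracketed term tends to e^(1) and the second factor to 1, so the limit is e^(5).

e^(5)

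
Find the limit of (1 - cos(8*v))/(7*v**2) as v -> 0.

32/7

Substitution gives 0/0.
Use (1 − cos u)/u² → 1/2 with u = 8v: the limit is 8²/(2·7) = 32/7.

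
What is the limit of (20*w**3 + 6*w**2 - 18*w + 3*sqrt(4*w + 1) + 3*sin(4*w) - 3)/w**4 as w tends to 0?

Substitution gives 0/0; apply L'Hôpital's rule 4 times.
After differentiating numerator and denominator 4 times the quotient is (768*sin(4*w) - 720/(4*w + 1)^(7/2))/(24); at w = 0 this is -30.

-30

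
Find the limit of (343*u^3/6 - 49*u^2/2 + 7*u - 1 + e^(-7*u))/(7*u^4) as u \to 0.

Direct substitution gives 0/0.
Apply L'Hôpital: lim (343*u^2/2 - 49*u + 7 - 7*e^(-7*u))/(28*u^3), still 0/0.
Apply L'Hôpital: lim (343*u - 49 + 49*e^(-7*u))/(84*u^2), still 0/0.
Apply L'Hôpital: lim (343 - 343*e^(-7*u))/(168*u), still 0/0.
After 4 applications of L'Hôpital's rule the quotient is (2401*e^(-7*u))/(168); substituting u = 0 gives 343/24.

343/24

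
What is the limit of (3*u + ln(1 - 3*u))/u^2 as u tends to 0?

Direct substitution gives 0/0.
Apply L'Hôpital: lim (3 - 3/(1 - 3*u))/(2*u), still 0/0.
After 2 applications of L'Hôpital's rule the quotient is (-9/(1 - 3*u)^2)/(2); substituting u = 0 gives -9/2.

-9/2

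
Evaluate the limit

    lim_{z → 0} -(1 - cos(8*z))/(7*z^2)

-32/7

Substitution gives 0/0.
Use (1 − cos u)/u² → 1/2 with u = 8z: the limit is 8²/(2·(-7)) = -32/7.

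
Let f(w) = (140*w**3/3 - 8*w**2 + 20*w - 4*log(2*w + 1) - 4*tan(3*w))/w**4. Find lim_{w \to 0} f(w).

Substitution gives 0/0 (the numerator vanishes to order 4).
Expand each term to order w^4: the coefficient of w^4 in -4·ln(1 + 2w) is 16 and in -4·tan(3w) is 0.
Lower-order terms cancel with the polynomial part, so the numerator is (16)·w^4 + o(w^4), and the limit is (16)/(1) = 16.

16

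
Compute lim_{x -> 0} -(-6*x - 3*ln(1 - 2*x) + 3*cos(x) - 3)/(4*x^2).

Substitution gives 0/0; apply L'Hôpital's rule 2 times.
After differentiating numerator and denominator 2 times the quotient is (-3*cos(x) + 12/(2*x - 1)^2)/(-8); at x = 0 this is -9/8.

-9/8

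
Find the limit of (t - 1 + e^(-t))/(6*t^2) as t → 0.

1/12

Direct substitution gives 0/0.
Apply L'Hôpital: lim (1 - e^(-t))/(12*t), still 0/0.
After 2 applications of L'Hôpital's rule the quotient is (e^(-t))/(12); substituting t = 0 gives 1/12.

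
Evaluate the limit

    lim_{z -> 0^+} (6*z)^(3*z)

Base → 0⁺ and exponent → 0⁺: a 0^0 form.
Take logs: 3z·ln(6z). This is 0·(−∞); rewriting as ln(6z)/(1/(3z)) and applying L'Hôpital gives 0.
Hence the limit is e^0 = 1.

1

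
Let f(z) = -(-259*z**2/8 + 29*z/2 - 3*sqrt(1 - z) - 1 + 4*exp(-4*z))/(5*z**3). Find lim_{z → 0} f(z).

Substitution gives 0/0; apply L'Hôpital's rule 3 times.
After differentiating numerator and denominator 3 times the quotient is (-256*e^(-4*z) + 9/(8*(1 - z)^(5/2)))/(-30); at z = 0 this is 2039/240.

2039/240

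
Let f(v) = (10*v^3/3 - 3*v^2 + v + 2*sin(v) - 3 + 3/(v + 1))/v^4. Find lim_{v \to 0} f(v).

Substitution gives 0/0; apply L'Hôpital's rule 4 times.
After differentiating numerator and denominator 4 times the quotient is (2*sin(v) + 72/(v + 1)^5)/(24); at v = 0 this is 3.

3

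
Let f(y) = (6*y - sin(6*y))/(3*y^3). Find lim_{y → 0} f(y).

Direct substitution gives 0/0.
Apply L'Hôpital: lim (6 - 6*cos(6*y))/(9*y^2), still 0/0.
Apply L'Hôpital: lim (36*sin(6*y))/(18*y), still 0/0.
After 3 applications of L'Hôpital's rule the quotient is (216*cos(6*y))/(18); substituting y = 0 gives 12.

12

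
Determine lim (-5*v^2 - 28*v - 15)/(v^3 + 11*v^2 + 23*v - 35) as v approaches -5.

Since v = -5 makes numerator and denominator zero, (v + 5) divides both.
Cancelling it gives (-5*v - 3)/(v^2 + 6*v - 7); now plug in v = -5 to get -11/6.

-11/6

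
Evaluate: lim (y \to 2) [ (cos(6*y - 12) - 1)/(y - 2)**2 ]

-18

Direct substitution gives 0/0.
Apply L'Hôpital: lim (-6*sin(6*y - 12))/(2*y - 4), still 0/0.
After 2 applications of L'Hôpital's rule the quotient is (-36*cos(6*y - 12))/(2); substituting y = 2 gives -18.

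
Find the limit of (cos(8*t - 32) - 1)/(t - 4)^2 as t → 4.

Direct substitution gives 0/0.
Apply L'Hôpital: lim (-8*sin(8*t - 32))/(2*t - 8), still 0/0.
After 2 applications of L'Hôpital's rule the quotient is (-64*cos(8*t - 32))/(2); substituting t = 4 gives -32.

-32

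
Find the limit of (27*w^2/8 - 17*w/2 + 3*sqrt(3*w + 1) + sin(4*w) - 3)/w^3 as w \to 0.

Substitution gives 0/0; apply L'Hôpital's rule 3 times.
After differentiating numerator and denominator 3 times the quotient is (-64*cos(4*w) + 243/(8*(3*w + 1)^(5/2)))/(6); at w = 0 this is -269/48.

-269/48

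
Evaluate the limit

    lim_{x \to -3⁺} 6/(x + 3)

As x → -3⁺, (x + 3) → 0⁺, so (x + 3)^1 → 0⁺ and 6/(x + 3)^1 → ∞.

∞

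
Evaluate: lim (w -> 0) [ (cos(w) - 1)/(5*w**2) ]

-1/10

Direct substitution gives 0/0.
Apply L'Hôpital: lim (-sin(w))/(10*w), still 0/0.
After 2 applications of L'Hôpital's rule the quotient is (-cos(w))/(10); substituting w = 0 gives -1/10.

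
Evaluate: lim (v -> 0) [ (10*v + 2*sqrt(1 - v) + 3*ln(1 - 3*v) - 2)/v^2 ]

-55/4

Substitution gives 0/0 (the numerator vanishes to order 2).
Expand each term to order v^2: the coefficient of v^2 in 2·√(1 - v) is -1/4 and in 3·ln(1 - 3v) is -27/2.
Lower-order terms cancel with the polynomial part, so the numerator is (-55/4)·v^2 + o(v^2), and the limit is (-55/4)/(1) = -55/4.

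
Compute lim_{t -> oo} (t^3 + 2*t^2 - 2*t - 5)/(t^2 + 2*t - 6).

The numerator has higher degree (3 > 2); the quotient behaves like (1/(1))·t^1 for large |t|.
As t → +∞ this diverges to ∞.

∞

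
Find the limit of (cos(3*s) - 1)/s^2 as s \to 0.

-9/2

Direct substitution gives 0/0.
Apply L'Hôpital: lim (-3*sin(3*s))/(2*s), still 0/0.
After 2 applications of L'Hôpital's rule the quotient is (-9*cos(3*s))/(2); substituting s = 0 gives -9/2.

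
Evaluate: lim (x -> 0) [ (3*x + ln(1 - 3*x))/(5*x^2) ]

Direct substitution gives 0/0.
Apply L'Hôpital: lim (3 - 3/(1 - 3*x))/(10*x), still 0/0.
After 2 applications of L'Hôpital's rule the quotient is (-9/(1 - 3*x)^2)/(10); substituting x = 0 gives -9/10.

-9/10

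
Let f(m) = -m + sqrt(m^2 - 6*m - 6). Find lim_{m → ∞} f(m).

This has the form ∞ − ∞. Multiply and divide by the conjugate √(m^2 - 6*m - 6) + m.
That gives (-6m - 6) / (√(m^2 - 6*m - 6) + m).
Divide numerator and denominator by m: the limit is -6/(2·1) = -3.

-3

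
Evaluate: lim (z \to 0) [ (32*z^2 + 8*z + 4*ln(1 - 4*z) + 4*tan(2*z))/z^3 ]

Substitution gives 0/0 (the numerator vanishes to order 3).
Expand each term to order z^3: the coefficient of z^3 in 4·tan(2z) is 32/3 and in 4·ln(1 - 4z) is -256/3.
Lower-order terms cancel with the polynomial part, so the numerator is (-224/3)·z^3 + o(z^3), and the limit is (-224/3)/(1) = -224/3.

-224/3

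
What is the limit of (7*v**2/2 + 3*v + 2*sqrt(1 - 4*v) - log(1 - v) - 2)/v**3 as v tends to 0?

Substitution gives 0/0; apply L'Hôpital's rule 3 times.
After differentiating numerator and denominator 3 times the quotient is (-2/(v - 1)^3 - 48/(1 - 4*v)^(5/2))/(6); at v = 0 this is -23/3.

-23/3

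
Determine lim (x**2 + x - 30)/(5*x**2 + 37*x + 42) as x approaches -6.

Since x = -6 makes numerator and denominator zero, (x + 6) divides both.
Cancelling it gives (x - 5)/(5*x + 7); now plug in x = -6 to get 11/23.

11/23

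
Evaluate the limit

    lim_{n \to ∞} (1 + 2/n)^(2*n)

Write it as [(1 + 2/n)^n]^(2) · (1 + 2/n)^(0). The bracketed term tends to e^(2) and the second factor to 1, so the limit is e^(4).

e^(4)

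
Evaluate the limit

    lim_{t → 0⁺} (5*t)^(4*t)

Base → 0⁺ and exponent → 0⁺: a 0^0 form.
Take logs: 4t·ln(5t). This is 0·(−∞); rewriting as ln(5t)/(1/(4t)) and applying L'Hôpital gives 0.
Hence the limit is e^0 = 1.

1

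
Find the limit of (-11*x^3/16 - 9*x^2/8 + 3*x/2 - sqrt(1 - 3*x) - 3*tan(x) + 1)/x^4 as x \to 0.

405/128

Substitution gives 0/0 (the numerator vanishes to order 4).
Expand each term to order x^4: the coefficient of x^4 in −√(1 - 3x) is 405/128 and in -3·tan(x) is 0.
Lower-order terms cancel with the polynomial part, so the numerator is (405/128)·x^4 + o(x^4), and the limit is (405/128)/(1) = 405/128.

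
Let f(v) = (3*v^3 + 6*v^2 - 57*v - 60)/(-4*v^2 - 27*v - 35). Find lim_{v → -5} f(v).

108/13

At v = -5 both the top and bottom vanish — a removable singularity. Factoring out (v + 5) from each leaves (3*v^2 - 9*v - 12)/(-4*v - 7), which at v = -5 equals 108/13.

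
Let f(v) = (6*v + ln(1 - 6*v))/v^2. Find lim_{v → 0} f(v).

-18

Direct substitution gives 0/0.
Apply L'Hôpital: lim (6 - 6/(1 - 6*v))/(2*v), still 0/0.
After 2 applications of L'Hôpital's rule the quotient is (-36/(1 - 6*v)^2)/(2); substituting v = 0 gives -18.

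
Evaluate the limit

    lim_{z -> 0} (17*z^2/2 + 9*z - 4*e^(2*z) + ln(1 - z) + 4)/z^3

-17/3

Substitution gives 0/0 (the numerator vanishes to order 3).
Expand each term to order z^3: the coefficient of z^3 in -4·e^(2z) is -16/3 and in ln(1 - z) is -1/3.
Lower-order terms cancel with the polynomial part, so the numerator is (-17/3)·z^3 + o(z^3), and the limit is (-17/3)/(1) = -17/3.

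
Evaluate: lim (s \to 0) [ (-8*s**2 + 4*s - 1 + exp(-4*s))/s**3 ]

Direct substitution gives 0/0.
Apply L'Hôpital: lim (-16*s + 4 - 4*e^(-4*s))/(3*s^2), still 0/0.
Apply L'Hôpital: lim (-16 + 16*e^(-4*s))/(6*s), still 0/0.
After 3 applications of L'Hôpital's rule the quotient is (-64*e^(-4*s))/(6); substituting s = 0 gives -32/3.

-32/3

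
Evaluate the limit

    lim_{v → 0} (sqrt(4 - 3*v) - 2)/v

-3/4

Substitution gives 0/0. Multiply numerator and denominator by the conjugate √(4 - 3v) + √4.
The numerator becomes (4 - 3v) − 4 = -3v, so the expression simplifies to -3/(√(4 - 3v) + √4).
Letting v → 0 gives -3/(2√4) = -3/4.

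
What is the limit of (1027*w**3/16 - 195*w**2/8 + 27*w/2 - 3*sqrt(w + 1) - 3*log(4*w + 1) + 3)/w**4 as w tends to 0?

24591/128

Substitution gives 0/0; apply L'Hôpital's rule 4 times.
After differentiating numerator and denominator 4 times the quotient is (4608/(4*w + 1)^4 + 45/(16*(w + 1)^(7/2)))/(24); at w = 0 this is 24591/128.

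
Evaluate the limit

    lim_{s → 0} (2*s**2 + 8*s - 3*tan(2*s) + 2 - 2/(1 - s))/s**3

-10

Substitution gives 0/0 (the numerator vanishes to order 3).
Expand each term to order s^3: the coefficient of s^3 in -3·tan(2s) is -8 and in -2·1/(1 - s) is -2.
Lower-order terms cancel with the polynomial part, so the numerator is (-10)·s^3 + o(s^3), and the limit is (-10)/(1) = -10.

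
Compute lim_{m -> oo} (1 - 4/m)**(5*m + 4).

e^(-20)

The base → 1 and the exponent → ∞: a 1^∞ form.
Take logarithms: (5m + 4)·ln(1 - 4/m). Since ln(1+u) ~ u for small u, this behaves like (5m)·(-4/m) → -20.
So the limit is e^(-20).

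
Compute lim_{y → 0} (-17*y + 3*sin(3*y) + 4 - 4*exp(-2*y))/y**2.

-8

Substitution gives 0/0; apply L'Hôpital's rule 2 times.
After differentiating numerator and denominator 2 times the quotient is (-27*sin(3*y) - 16*e^(-2*y))/(2); at y = 0 this is -8.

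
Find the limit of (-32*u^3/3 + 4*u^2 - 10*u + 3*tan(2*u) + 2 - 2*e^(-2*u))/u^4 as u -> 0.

Substitution gives 0/0 (the numerator vanishes to order 4).
Expand each term to order u^4: the coefficient of u^4 in 3·tan(2u) is 0 and in -2·e^(-2u) is -4/3.
Lower-order terms cancel with the polynomial part, so the numerator is (-4/3)·u^4 + o(u^4), and the limit is (-4/3)/(1) = -4/3.

-4/3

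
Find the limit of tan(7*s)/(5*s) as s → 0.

Substitution gives 0/0.
Since tan(u)/u → 1 as u → 0, tan(7s)/(7s) → 1 and the limit is 7/5.

7/5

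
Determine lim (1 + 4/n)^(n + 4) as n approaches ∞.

Let L be the limit and take ln: ln L = lim (n + 4)·ln(1 + 4/n) = lim (n + 4)·(4/n + O(1/n²)) = 4.
Hence L = e^(4).

e^(4)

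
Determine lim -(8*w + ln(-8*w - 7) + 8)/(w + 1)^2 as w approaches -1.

Direct substitution gives 0/0.
Apply L'Hôpital: lim (8 - 8/(-8*w - 7))/(-2*w - 2), still 0/0.
After 2 applications of L'Hôpital's rule the quotient is (-64/(-8*w - 7)^2)/(-2); substituting w = -1 gives 32.

32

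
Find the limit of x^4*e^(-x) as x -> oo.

Write as x^4/e^{1x}, an ∞/∞ form.
Exponential growth dominates any polynomial, so repeated L'Hôpital (or the standard result) gives 0.

0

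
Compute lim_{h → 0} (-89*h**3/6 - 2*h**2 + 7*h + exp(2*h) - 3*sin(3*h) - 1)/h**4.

Substitution gives 0/0; apply L'Hôpital's rule 4 times.
After differentiating numerator and denominator 4 times the quotient is (16*e^(2*h) - 243*sin(3*h))/(24); at h = 0 this is 2/3.

2/3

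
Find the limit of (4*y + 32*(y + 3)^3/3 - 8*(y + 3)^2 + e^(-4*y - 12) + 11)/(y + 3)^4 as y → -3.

Direct substitution gives 0/0.
Apply L'Hôpital: lim (-16*y + 32*(y + 3)^2 - 4*e^(-4*y - 12) - 44)/(4*(y + 3)^3), still 0/0.
Apply L'Hôpital: lim (64*y + 16*e^(-4*y - 12) + 176)/(12*(y + 3)^2), still 0/0.
Apply L'Hôpital: lim (64 - 64*e^(-4*y - 12))/(24*y + 72), still 0/0.
After 4 applications of L'Hôpital's rule the quotient is (256*e^(-4*y - 12))/(24); substituting y = -3 gives 32/3.

32/3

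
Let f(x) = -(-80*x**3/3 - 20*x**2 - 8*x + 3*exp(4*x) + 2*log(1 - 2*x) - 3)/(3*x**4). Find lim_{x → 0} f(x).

Substitution gives 0/0; apply L'Hôpital's rule 4 times.
After differentiating numerator and denominator 4 times the quotient is (768*e^(4*x) - 192/(2*x - 1)^4)/(-72); at x = 0 this is -8.

-8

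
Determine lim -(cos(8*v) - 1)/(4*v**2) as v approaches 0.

8

Direct substitution gives 0/0.
Apply L'Hôpital: lim (-8*sin(8*v))/(-8*v), still 0/0.
After 2 applications of L'Hôpital's rule the quotient is (-64*cos(8*v))/(-8); substituting v = 0 gives 8.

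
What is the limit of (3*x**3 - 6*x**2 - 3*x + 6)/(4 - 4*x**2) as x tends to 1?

Since x = 1 makes numerator and denominator zero, (x - 1) divides both.
Cancelling it gives (3*x^2 - 3*x - 6)/(-4*x - 4); now plug in x = 1 to get 3/4.

3/4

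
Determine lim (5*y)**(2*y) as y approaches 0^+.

1

Base → 0⁺ and exponent → 0⁺: a 0^0 form.
Take logs: 2y·ln(5y). This is 0·(−∞); rewriting as ln(5y)/(1/(2y)) and applying L'Hôpital gives 0.
Hence the limit is e^0 = 1.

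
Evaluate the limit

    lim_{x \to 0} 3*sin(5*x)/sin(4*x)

Substitution gives 0/0.
Divide numerator and denominator by x: sin(5x)/x → 5 and sin(4x)/x → 4, so the limit is 3·5/4 = 15/4.

15/4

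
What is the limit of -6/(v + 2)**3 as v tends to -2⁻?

∞

As v → -2⁻, (v + 2) → 0⁻, so (v + 2)^3 → 0⁻ and -6/(v + 2)^3 → ∞.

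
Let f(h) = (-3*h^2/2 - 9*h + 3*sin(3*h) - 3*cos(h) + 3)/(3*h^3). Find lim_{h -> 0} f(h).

-9/2

Substitution gives 0/0; apply L'Hôpital's rule 3 times.
After differentiating numerator and denominator 3 times the quotient is (-3*sin(h) - 81*cos(3*h))/(18); at h = 0 this is -9/2.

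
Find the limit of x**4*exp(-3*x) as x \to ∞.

0

Write as x^4/e^{3x}, an ∞/∞ form.
Exponential growth dominates any polynomial, so repeated L'Hôpital (or the standard result) gives 0.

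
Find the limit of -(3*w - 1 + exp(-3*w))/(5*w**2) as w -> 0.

-9/10

Direct substitution gives 0/0.
Apply L'Hôpital: lim (3 - 3*e^(-3*w))/(-10*w), still 0/0.
After 2 applications of L'Hôpital's rule the quotient is (9*e^(-3*w))/(-10); substituting w = 0 gives -9/10.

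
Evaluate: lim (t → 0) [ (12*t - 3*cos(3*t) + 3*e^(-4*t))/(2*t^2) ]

75/4

Substitution gives 0/0; apply L'Hôpital's rule 2 times.
After differentiating numerator and denominator 2 times the quotient is (27*cos(3*t) + 48*e^(-4*t))/(4); at t = 0 this is 75/4.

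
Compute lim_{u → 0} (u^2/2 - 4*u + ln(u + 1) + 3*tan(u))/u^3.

4/3

Substitution gives 0/0 (the numerator vanishes to order 3).
Expand each term to order u^3: the coefficient of u^3 in ln(1 + u) is 1/3 and in 3·tan(u) is 1.
Lower-order terms cancel with the polynomial part, so the numerator is (4/3)·u^3 + o(u^3), and the limit is (4/3)/(1) = 4/3.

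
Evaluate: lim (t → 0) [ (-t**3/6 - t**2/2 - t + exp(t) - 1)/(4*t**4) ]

Direct substitution gives 0/0.
Apply L'Hôpital: lim (-t^2/2 - t + e^(t) - 1)/(16*t^3), still 0/0.
Apply L'Hôpital: lim (-t + e^(t) - 1)/(48*t^2), still 0/0.
Apply L'Hôpital: lim (e^(t) - 1)/(96*t), still 0/0.
After 4 applications of L'Hôpital's rule the quotient is (e^(t))/(96); substituting t = 0 gives 1/96.

1/96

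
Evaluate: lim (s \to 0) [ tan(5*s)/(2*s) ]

5/2

Substitution gives 0/0.
Since tan(u)/u → 1 as u → 0, tan(5s)/(5s) → 1 and the limit is 5/2.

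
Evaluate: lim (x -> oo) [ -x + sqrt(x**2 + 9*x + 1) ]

9/2

An ∞ − ∞ form. Rationalising with the conjugate, the difference becomes (9x + 1) / (√(x^2 + 9*x + 1) + x).
For large x the denominator behaves like 2·x, so the quotient tends to 9/2 = 9/2.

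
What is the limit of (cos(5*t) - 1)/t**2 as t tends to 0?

-25/2

Direct substitution gives 0/0.
Apply L'Hôpital: lim (-5*sin(5*t))/(2*t), still 0/0.
After 2 applications of L'Hôpital's rule the quotient is (-25*cos(5*t))/(2); substituting t = 0 gives -25/2.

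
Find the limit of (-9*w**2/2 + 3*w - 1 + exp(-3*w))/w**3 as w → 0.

Direct substitution gives 0/0.
Apply L'Hôpital: lim (-9*w + 3 - 3*e^(-3*w))/(3*w^2), still 0/0.
Apply L'Hôpital: lim (-9 + 9*e^(-3*w))/(6*w), still 0/0.
After 3 applications of L'Hôpital's rule the quotient is (-27*e^(-3*w))/(6); substituting w = 0 gives -9/2.

-9/2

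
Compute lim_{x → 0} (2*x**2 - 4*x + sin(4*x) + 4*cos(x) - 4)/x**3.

-32/3

Substitution gives 0/0 (the numerator vanishes to order 3).
Expand each term to order x^3: the coefficient of x^3 in 4·cos(x) is 0 and in sin(4x) is -32/3.
Lower-order terms cancel with the polynomial part, so the numerator is (-32/3)·x^3 + o(x^3), and the limit is (-32/3)/(1) = -32/3.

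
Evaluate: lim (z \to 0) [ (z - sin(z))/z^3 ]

1/6

Direct substitution gives 0/0.
Apply L'Hôpital: lim (1 - cos(z))/(3*z^2), still 0/0.
Apply L'Hôpital: lim (sin(z))/(6*z), still 0/0.
After 3 applications of L'Hôpital's rule the quotient is (cos(z))/(6); substituting z = 0 gives 1/6.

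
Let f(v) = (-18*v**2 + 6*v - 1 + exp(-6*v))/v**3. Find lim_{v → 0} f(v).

-36

Direct substitution gives 0/0.
Apply L'Hôpital: lim (-36*v + 6 - 6*e^(-6*v))/(3*v^2), still 0/0.
Apply L'Hôpital: lim (-36 + 36*e^(-6*v))/(6*v), still 0/0.
After 3 applications of L'Hôpital's rule the quotient is (-216*e^(-6*v))/(6); substituting v = 0 gives -36.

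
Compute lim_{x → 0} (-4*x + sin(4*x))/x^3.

-32/3

Direct substitution gives 0/0.
Apply L'Hôpital: lim (4*cos(4*x) - 4)/(3*x^2), still 0/0.
Apply L'Hôpital: lim (-16*sin(4*x))/(6*x), still 0/0.
After 3 applications of L'Hôpital's rule the quotient is (-64*cos(4*x))/(6); substituting x = 0 gives -32/3.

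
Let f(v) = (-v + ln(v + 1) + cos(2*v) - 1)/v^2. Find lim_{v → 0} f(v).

Substitution gives 0/0; apply L'Hôpital's rule 2 times.
After differentiating numerator and denominator 2 times the quotient is (-4*cos(2*v) - 1/(v + 1)^2)/(2); at v = 0 this is -5/2.

-5/2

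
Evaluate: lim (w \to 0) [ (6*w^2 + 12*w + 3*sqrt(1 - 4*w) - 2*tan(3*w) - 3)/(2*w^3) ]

Substitution gives 0/0 (the numerator vanishes to order 3).
Expand each term to order w^3: the coefficient of w^3 in 3·√(1 - 4w) is -12 and in -2·tan(3w) is -18.
Lower-order terms cancel with the polynomial part, so the numerator is (-30)·w^3 + o(w^3), and the limit is (-30)/(2) = -15.

-15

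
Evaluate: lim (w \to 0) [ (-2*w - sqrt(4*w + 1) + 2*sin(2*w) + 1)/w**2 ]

2

Substitution gives 0/0; apply L'Hôpital's rule 2 times.
After differentiating numerator and denominator 2 times the quotient is (-8*sin(2*w) + 4/(4*w + 1)^(3/2))/(2); at w = 0 this is 2.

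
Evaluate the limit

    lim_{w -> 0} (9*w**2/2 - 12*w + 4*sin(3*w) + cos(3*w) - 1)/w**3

Substitution gives 0/0; apply L'Hôpital's rule 3 times.
After differentiating numerator and denominator 3 times the quotient is (27*sin(3*w) - 108*cos(3*w))/(6); at w = 0 this is -18.

-18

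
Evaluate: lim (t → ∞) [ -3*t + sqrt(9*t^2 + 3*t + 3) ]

1/2

An ∞ − ∞ form. Rationalising with the conjugate, the difference becomes (3t + 3) / (√(9*t^2 + 3*t + 3) + 3t).
For large t the denominator behaves like 2·3t, so the quotient tends to 3/6 = 1/2.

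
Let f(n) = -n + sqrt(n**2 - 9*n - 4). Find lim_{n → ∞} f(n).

This has the form ∞ − ∞. Multiply and divide by the conjugate √(n^2 - 9*n - 4) + n.
That gives (-9n - 4) / (√(n^2 - 9*n - 4) + n).
Divide numerator and denominator by n: the limit is -9/(2·1) = -9/2.

-9/2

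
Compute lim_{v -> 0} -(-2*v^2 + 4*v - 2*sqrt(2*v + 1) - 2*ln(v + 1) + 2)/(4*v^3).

Substitution gives 0/0; apply L'Hôpital's rule 3 times.
After differentiating numerator and denominator 3 times the quotient is (-6/(2*v + 1)^(5/2) - 4/(v + 1)^3)/(-24); at v = 0 this is 5/12.

5/12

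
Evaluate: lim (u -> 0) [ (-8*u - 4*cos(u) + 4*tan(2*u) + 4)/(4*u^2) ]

Substitution gives 0/0; apply L'Hôpital's rule 2 times.
After differentiating numerator and denominator 2 times the quotient is (4*cos(u) + 32*tan(2*u)/cos(2*u)^2)/(8); at u = 0 this is 1/2.

1/2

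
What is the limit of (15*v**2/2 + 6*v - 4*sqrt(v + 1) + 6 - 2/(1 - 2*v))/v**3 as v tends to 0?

-65/4

Substitution gives 0/0 (the numerator vanishes to order 3).
Expand each term to order v^3: the coefficient of v^3 in -2·1/(1 - 2v) is -16 and in -4·√(1 + v) is -1/4.
Lower-order terms cancel with the polynomial part, so the numerator is (-65/4)·v^3 + o(v^3), and the limit is (-65/4)/(1) = -65/4.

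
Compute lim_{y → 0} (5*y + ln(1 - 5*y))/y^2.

-25/2

Direct substitution gives 0/0.
Apply L'Hôpital: lim (5 - 5/(1 - 5*y))/(2*y), still 0/0.
After 2 applications of L'Hôpital's rule the quotient is (-25/(1 - 5*y)^2)/(2); substituting y = 0 gives -25/2.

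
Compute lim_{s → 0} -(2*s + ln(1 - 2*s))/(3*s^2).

2/3

Direct substitution gives 0/0.
Apply L'Hôpital: lim (2 - 2/(1 - 2*s))/(-6*s), still 0/0.
After 2 applications of L'Hôpital's rule the quotient is (-4/(1 - 2*s)^2)/(-6); substituting s = 0 gives 2/3.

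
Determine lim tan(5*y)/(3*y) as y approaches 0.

5/3

Substitution gives 0/0.
Since tan(u)/u → 1 as u → 0, tan(5y)/(5y) → 1 and the limit is 5/3.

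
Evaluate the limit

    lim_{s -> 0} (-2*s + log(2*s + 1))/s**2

Direct substitution gives 0/0.
Apply L'Hôpital: lim (-2 + 2/(2*s + 1))/(2*s), still 0/0.
After 2 applications of L'Hôpital's rule the quotient is (-4/(2*s + 1)^2)/(2); substituting s = 0 gives -2.

-2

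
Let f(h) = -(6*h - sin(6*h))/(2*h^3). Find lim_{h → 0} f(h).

-18

Direct substitution gives 0/0.
Apply L'Hôpital: lim (6 - 6*cos(6*h))/(-6*h^2), still 0/0.
Apply L'Hôpital: lim (36*sin(6*h))/(-12*h), still 0/0.
After 3 applications of L'Hôpital's rule the quotient is (216*cos(6*h))/(-12); substituting h = 0 gives -18.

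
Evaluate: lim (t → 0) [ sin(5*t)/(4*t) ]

Substitution gives 0/0.
Write it as (5/4)·sin(5t)/(5t); since sin(u)/u → 1, the limit is 5/4.

5/4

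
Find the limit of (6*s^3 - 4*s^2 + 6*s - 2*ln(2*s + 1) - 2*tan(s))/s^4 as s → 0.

8

Substitution gives 0/0; apply L'Hôpital's rule 4 times.
After differentiating numerator and denominator 4 times the quotient is (16*tan(s)/cos(s)^2 - 48*tan(s)/cos(s)^4 + 192/(2*s + 1)^4)/(24); at s = 0 this is 8.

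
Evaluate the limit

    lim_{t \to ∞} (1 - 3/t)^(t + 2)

Let L be the limit and take ln: ln L = lim (t + 2)·ln(1 - 3/t) = lim (t + 2)·(-3/t + O(1/t²)) = -3.
Hence L = e^(-3).

e^(-3)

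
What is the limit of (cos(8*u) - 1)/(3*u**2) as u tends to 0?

Direct substitution gives 0/0.
Apply L'Hôpital: lim (-8*sin(8*u))/(6*u), still 0/0.
After 2 applications of L'Hôpital's rule the quotient is (-64*cos(8*u))/(6); substituting u = 0 gives -32/3.

-32/3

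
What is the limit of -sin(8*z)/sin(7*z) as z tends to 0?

-8/7

Substitution gives 0/0.
Divide numerator and denominator by z: sin(8z)/z → 8 and sin(7z)/z → 7, so the limit is -1·8/7 = -8/7.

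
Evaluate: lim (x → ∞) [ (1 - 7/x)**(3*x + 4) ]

Let L be the limit and take ln: ln L = lim (3x + 4)·ln(1 - 7/x) = lim (3x + 4)·(-7/x + O(1/x²)) = -21.
Hence L = e^(-21).

e^(-21)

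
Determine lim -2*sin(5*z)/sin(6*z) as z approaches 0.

Substitution gives 0/0.
Divide numerator and denominator by z: sin(5z)/z → 5 and sin(6z)/z → 6, so the limit is -2·5/6 = -5/3.

-5/3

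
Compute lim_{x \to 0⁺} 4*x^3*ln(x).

0

This is a 0·(−∞) form. Rewrite as 4·ln(x) / x^(−3) and apply L'Hôpital:
the derivative quotient is 4·(1/x) / (−3·x^(−4)) = (-4/3)·x^3 → 0.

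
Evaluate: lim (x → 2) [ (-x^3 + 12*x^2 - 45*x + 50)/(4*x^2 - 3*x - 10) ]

-9/13

Direct substitution gives 0/0, so factor. Both numerator and denominator have (x - 2) as a factor.
After cancelling, the expression reduces to (-x^2 + 10*x - 25)/(4*x + 5).
Substituting x = 2 gives -9/13.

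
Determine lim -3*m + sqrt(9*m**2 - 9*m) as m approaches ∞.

-3/2

This has the form ∞ − ∞. Multiply and divide by the conjugate √(9*m^2 - 9*m) + 3m.
That gives (-9m) / (√(9*m^2 - 9*m) + 3m).
Divide numerator and denominator by m: the limit is -9/(2·3) = -3/2.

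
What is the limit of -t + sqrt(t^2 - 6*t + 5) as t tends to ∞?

-3

This has the form ∞ − ∞. Multiply and divide by the conjugate √(t^2 - 6*t + 5) + t.
That gives (-6t + 5) / (√(t^2 - 6*t + 5) + t).
Divide numerator and denominator by t: the limit is -6/(2·1) = -3.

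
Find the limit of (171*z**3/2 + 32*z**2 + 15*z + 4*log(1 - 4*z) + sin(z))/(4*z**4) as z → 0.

Substitution gives 0/0; apply L'Hôpital's rule 4 times.
After differentiating numerator and denominator 4 times the quotient is (sin(z) - 6144/(4*z - 1)^4)/(96); at z = 0 this is -64.

-64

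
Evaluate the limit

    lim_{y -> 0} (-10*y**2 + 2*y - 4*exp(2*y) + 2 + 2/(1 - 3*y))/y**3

146/3

Substitution gives 0/0; apply L'Hôpital's rule 3 times.
After differentiating numerator and denominator 3 times the quotient is (-32*e^(2*y) + 324/(3*y - 1)^4)/(6); at y = 0 this is 146/3.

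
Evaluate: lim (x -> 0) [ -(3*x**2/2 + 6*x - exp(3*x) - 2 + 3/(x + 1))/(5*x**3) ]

Substitution gives 0/0; apply L'Hôpital's rule 3 times.
After differentiating numerator and denominator 3 times the quotient is (-27*e^(3*x) - 18/(x + 1)^4)/(-30); at x = 0 this is 3/2.

3/2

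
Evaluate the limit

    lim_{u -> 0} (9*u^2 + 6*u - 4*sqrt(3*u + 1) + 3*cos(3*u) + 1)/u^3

Substitution gives 0/0; apply L'Hôpital's rule 3 times.
After differentiating numerator and denominator 3 times the quotient is (81*sin(3*u) - 81/(2*(3*u + 1)^(5/2)))/(6); at u = 0 this is -27/4.

-27/4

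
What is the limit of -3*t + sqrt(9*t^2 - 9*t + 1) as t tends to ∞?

-3/2

An ∞ − ∞ form. Rationalising with the conjugate, the difference becomes (-9t + 1) / (√(9*t^2 - 9*t + 1) + 3t).
For large t the denominator behaves like 2·3t, so the quotient tends to -9/6 = -3/2.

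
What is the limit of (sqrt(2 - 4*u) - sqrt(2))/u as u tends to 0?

A 0/0 form; rationalise with √(2 - 4u) + √2. This collapses the numerator to -4u, leaving -4/(√(2 - 4u) + √2) → -4/(2√2) = -√(2).

-√(2)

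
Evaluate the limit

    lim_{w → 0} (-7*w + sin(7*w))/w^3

-343/6

Direct substitution gives 0/0.
Apply L'Hôpital: lim (7*cos(7*w) - 7)/(3*w^2), still 0/0.
Apply L'Hôpital: lim (-49*sin(7*w))/(6*w), still 0/0.
After 3 applications of L'Hôpital's rule the quotient is (-343*cos(7*w))/(6); substituting w = 0 gives -343/6.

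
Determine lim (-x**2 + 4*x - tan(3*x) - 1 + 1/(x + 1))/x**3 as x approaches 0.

-10

Substitution gives 0/0 (the numerator vanishes to order 3).
Expand each term to order x^3: the coefficient of x^3 in 1/(1 + x) is -1 and in −tan(3x) is -9.
Lower-order terms cancel with the polynomial part, so the numerator is (-10)·x^3 + o(x^3), and the limit is (-10)/(1) = -10.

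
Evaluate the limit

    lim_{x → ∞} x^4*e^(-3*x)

0

Write as x^4/e^{3x}, an ∞/∞ form.
Exponential growth dominates any polynomial, so repeated L'Hôpital (or the standard result) gives 0.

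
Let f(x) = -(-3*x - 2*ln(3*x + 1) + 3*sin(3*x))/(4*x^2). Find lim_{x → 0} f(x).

Substitution gives 0/0; apply L'Hôpital's rule 2 times.
After differentiating numerator and denominator 2 times the quotient is (-27*sin(3*x) + 18/(3*x + 1)^2)/(-8); at x = 0 this is -9/4.

-9/4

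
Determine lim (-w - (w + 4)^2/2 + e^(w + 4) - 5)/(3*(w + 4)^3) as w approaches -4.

Direct substitution gives 0/0.
Apply L'Hôpital: lim (-w + e^(w + 4) - 5)/(9*(w + 4)^2), still 0/0.
Apply L'Hôpital: lim (e^(w + 4) - 1)/(18*w + 72), still 0/0.
After 3 applications of L'Hôpital's rule the quotient is (e^(w + 4))/(18); substituting w = -4 gives 1/18.

1/18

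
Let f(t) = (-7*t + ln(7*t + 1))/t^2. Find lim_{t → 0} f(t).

Direct substitution gives 0/0.
Apply L'Hôpital: lim (-7 + 7/(7*t + 1))/(2*t), still 0/0.
After 2 applications of L'Hôpital's rule the quotient is (-49/(7*t + 1)^2)/(2); substituting t = 0 gives -49/2.

-49/2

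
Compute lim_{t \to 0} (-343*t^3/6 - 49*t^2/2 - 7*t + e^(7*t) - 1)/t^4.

Direct substitution gives 0/0.
Apply L'Hôpital: lim (-343*t^2/2 - 49*t + 7*e^(7*t) - 7)/(4*t^3), still 0/0.
Apply L'Hôpital: lim (-343*t + 49*e^(7*t) - 49)/(12*t^2), still 0/0.
Apply L'Hôpital: lim (343*e^(7*t) - 343)/(24*t), still 0/0.
After 4 applications of L'Hôpital's rule the quotient is (2401*e^(7*t))/(24); substituting t = 0 gives 2401/24.

2401/24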